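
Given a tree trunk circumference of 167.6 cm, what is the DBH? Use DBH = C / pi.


DBH = C / pi = 167.6 / 3.141593 = 53.3487 ≈ 53.35 cm

53.35 cm


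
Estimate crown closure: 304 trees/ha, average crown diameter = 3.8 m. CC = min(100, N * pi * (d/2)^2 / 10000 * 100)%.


(d/2)^2 = (3.8/2)^2 = 1.9^2 = 3.61
Crown area = 3.141593 * 3.61 = 11.3412 m^2
N * area / 10000 * 100 = 304 * 11.3412 / 10000 * 100 = 34.4772
CC = min(100, 34.4772) = 34.4772 ≈ 34.5%

34.5%


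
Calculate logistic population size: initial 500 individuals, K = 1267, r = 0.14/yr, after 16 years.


(K - N0)/N0 = (1267 - 500)/500 = 767/500 = 1.53400
r*t = 0.14 * 16 = 2.24; exp(-2.24) = 0.106459
1.53400 * 0.106459 = 0.163308
1 + 0.163308 = 1.16331
N = 1267 / 1.16331 = 1089.13 ≈ 1089

1089


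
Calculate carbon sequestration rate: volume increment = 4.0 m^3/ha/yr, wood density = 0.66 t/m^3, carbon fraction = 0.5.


C = 4.0 * 0.66 * 0.5 = 1.32 t C/ha/yr

1.32 t C/ha/yr


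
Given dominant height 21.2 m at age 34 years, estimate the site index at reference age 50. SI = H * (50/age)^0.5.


50/34 = 1.47059
(1.47059)^0.5 = 1.21268
SI = 21.2 * 1.21268 = 25.7088 ≈ 25.7 m

25.7 m


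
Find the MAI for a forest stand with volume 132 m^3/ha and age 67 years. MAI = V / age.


MAI = 132 / 67 = 1.9701 ≈ 1.97 m^3/ha/yr

1.97 m^3/ha/yr


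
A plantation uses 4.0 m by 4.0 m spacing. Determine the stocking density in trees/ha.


N = 10000 / 4.0^2 = 10000 / 16 = 625.000 ≈ 625 trees/ha

625 trees/ha


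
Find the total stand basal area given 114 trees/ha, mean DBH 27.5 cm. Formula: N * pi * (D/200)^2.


(D/200)^2 = (27.5/200)^2 = 0.1375^2 = 0.01890625
Individual BA = 3.141593 * 0.01890625 = 0.0593957 m^2
Stand BA = 114 * 0.0593957 = 6.77111 ≈ 6.77 m^2/ha

6.77 m^2/ha


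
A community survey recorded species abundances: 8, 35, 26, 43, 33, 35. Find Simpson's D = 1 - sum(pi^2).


Total N = 8 + 35 + 26 + 43 + 33 + 35 = 180
Per-species terms:
  p = 8/180 = 0.044444; p^2 = 0.044444^2 = 0.001975
  p = 35/180 = 0.194444; p^2 = 0.194444^2 = 0.037808
  p = 26/180 = 0.144444; p^2 = 0.144444^2 = 0.020864
  p = 43/180 = 0.238889; p^2 = 0.238889^2 = 0.057068
  p = 33/180 = 0.183333; p^2 = 0.183333^2 = 0.033611
  p = 35/180 = 0.194444; p^2 = 0.194444^2 = 0.037808
sum(p^2) = 0.001975 + 0.037808 + 0.020864 + 0.057068 + 0.033611 + 0.037808 = 0.189134
D = 1 - 0.189134 = 0.810866 ≈ 0.8109

0.8109


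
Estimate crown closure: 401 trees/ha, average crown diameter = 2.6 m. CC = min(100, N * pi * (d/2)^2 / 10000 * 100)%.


(d/2)^2 = (2.6/2)^2 = 1.3^2 = 1.69
Crown area = 3.141593 * 1.69 = 5.30929 m^2
N * area / 10000 * 100 = 401 * 5.30929 / 10000 * 100 = 21.2903
CC = min(100, 21.2903) = 21.2903 ≈ 21.3%

21.3%


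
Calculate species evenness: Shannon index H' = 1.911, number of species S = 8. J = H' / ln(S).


ln(8) = 2.07944
J = H' / ln(S) = 1.911 / 2.07944 = 0.918997 ≈ 0.9190

0.9190


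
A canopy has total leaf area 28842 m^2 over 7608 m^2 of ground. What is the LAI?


LAI = 28842 / 7608 = 3.7910 ≈ 3.79

3.79


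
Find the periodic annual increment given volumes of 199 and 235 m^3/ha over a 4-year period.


PAI = (V2 - V1) / period = (235 - 199) / 4 = 36 / 4 = 9.00 m^3/ha/yr

9.00 m^3/ha/yr


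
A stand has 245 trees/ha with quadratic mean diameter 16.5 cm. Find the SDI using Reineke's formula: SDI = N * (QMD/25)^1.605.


QMD/25 = 16.5/25 = 0.66
(0.66)^1.605 = exp(1.605 * ln(0.66)) = exp(1.605 * (-0.415515)) = exp(-0.666902) = 0.513296
SDI = 245 * 0.513296 = 125.758 ≈ 126

126


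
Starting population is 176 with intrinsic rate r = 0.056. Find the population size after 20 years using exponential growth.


r*t = 0.056 * 20 = 1.12
exp(1.12) = 3.06485
N = 176 * 3.06485 = 539.414 ≈ 539

539


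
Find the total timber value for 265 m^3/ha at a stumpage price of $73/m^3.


Value = 265 * 73 = $19345/ha

$19345/ha


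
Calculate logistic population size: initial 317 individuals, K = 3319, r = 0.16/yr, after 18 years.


(K - N0)/N0 = (3319 - 317)/317 = 3002/317 = 9.47003
r*t = 0.16 * 18 = 2.88; exp(-2.88) = 0.0561348
9.47003 * 0.0561348 = 0.531598
1 + 0.531598 = 1.53160
N = 3319 / 1.53160 = 2167.01 ≈ 2167

2167


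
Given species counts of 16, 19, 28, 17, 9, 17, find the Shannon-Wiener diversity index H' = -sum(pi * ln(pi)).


Total N = 16 + 19 + 28 + 17 + 9 + 17 = 106
Per-species terms:
  p = 16/106 = 0.150943; ln(p) = -1.890853; p*ln(p) = 0.150943 * (-1.890853) = -0.285411
  p = 19/106 = 0.179245; ln(p) = -1.719002; p*ln(p) = 0.179245 * (-1.719002) = -0.308123
  p = 28/106 = 0.264151; ln(p) = -1.331234; p*ln(p) = 0.264151 * (-1.331234) = -0.351647
  p = 17/106 = 0.160377; ln(p) = -1.830228; p*ln(p) = 0.160377 * (-1.830228) = -0.293526
  p = 9/106 = 0.084906; ln(p) = -2.466211; p*ln(p) = 0.084906 * (-2.466211) = -0.209396
  p = 17/106 = 0.160377; ln(p) = -1.830228; p*ln(p) = 0.160377 * (-1.830228) = -0.293526
sum(p*ln(p)) = (-0.285411) + (-0.308123) + (-0.351647) + (-0.293526) + (-0.209396) + (-0.293526) = -1.741629
H' = -(-1.741629) = 1.741629 ≈ 1.7416

1.7416


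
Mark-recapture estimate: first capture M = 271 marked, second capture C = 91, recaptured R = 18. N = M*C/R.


N = M * C / R = 271 * 91 / 18 = 24661 / 18 = 1370.06 ≈ 1370

1370 individuals


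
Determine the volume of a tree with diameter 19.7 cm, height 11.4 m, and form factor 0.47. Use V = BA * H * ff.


(D/200)^2 = (19.7/200)^2 = 0.0985^2 = 0.00970225
BA = 3.141593 * 0.00970225 = 0.0304805 m^2
V = 0.0304805 * 11.4 * 0.47 = 0.163315 ≈ 0.163 m^3

0.163 m^3


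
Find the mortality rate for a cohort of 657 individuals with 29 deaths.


Mortality rate = 29 / 657 = 0.044140 ≈ 0.0441

0.0441


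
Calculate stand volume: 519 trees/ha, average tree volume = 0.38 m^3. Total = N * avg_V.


V_stand = 519 * 0.38 = 197.22 ≈ 197.2 m^3/ha

197.2 m^3/ha


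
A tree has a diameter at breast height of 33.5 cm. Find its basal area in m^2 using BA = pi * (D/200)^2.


D/200 = 33.5/200 = 0.1675 m
(D/200)^2 = 0.1675^2 = 0.02805625
BA = 3.141593 * 0.02805625 = 0.0881413 ≈ 0.0881 m^2

0.0881 m^2


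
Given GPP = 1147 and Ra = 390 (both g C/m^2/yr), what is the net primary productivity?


NPP = GPP - Ra = 1147 - 390 = 757 g C/m^2/yr

757 g C/m^2/yr


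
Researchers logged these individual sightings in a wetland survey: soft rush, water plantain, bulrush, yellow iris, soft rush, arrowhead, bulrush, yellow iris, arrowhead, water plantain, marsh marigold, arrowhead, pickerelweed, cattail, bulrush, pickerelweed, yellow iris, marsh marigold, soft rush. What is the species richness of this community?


Total individuals logged = 19
Distinct species (count of individuals): soft rush (3), water plantain (2), bulrush (3), yellow iris (3), arrowhead (3), marsh marigold (2), pickerelweed (2), cattail (1)
Species richness = number of distinct species = 8

8


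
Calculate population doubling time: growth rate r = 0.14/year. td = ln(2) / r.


td = ln(2) / 0.14 = 0.693147 / 0.14 = 4.95105 ≈ 5.0 years

5.0 years


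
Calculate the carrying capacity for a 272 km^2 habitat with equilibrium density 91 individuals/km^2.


K = 91 * 272 = 24752 individuals

24752 individuals


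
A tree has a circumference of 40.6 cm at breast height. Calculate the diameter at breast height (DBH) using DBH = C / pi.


DBH = C / pi = 40.6 / 3.141593 = 12.9234 ≈ 12.92 cm

12.92 cm


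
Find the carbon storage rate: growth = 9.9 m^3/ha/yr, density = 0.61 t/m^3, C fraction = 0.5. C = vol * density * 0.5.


C = 9.9 * 0.61 * 0.5 = 3.0195 ≈ 3.02 t C/ha/yr

3.02 t C/ha/yr


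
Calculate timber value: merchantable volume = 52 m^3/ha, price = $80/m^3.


Value = 52 * 80 = $4160/ha

$4160/ha


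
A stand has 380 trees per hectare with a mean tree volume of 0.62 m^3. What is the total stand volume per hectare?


V_stand = 380 * 0.62 = 235.6 m^3/ha

235.6 m^3/ha


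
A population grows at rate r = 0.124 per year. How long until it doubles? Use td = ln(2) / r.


td = ln(2) / 0.124 = 0.693147 / 0.124 = 5.58990 ≈ 5.6 years

5.6 years


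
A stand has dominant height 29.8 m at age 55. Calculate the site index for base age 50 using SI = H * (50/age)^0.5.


50/55 = 0.909091
(0.909091)^0.5 = 0.953463
SI = 29.8 * 0.953463 = 28.4132 ≈ 28.4 m

28.4 m


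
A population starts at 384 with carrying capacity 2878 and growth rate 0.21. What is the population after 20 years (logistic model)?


(K - N0)/N0 = (2878 - 384)/384 = 2494/384 = 6.49479
r*t = 0.21 * 20 = 4.2; exp(-4.2) = 0.0149956
6.49479 * 0.0149956 = 0.0973933
1 + 0.0973933 = 1.09739
N = 2878 / 1.09739 = 2622.59 ≈ 2623

2623


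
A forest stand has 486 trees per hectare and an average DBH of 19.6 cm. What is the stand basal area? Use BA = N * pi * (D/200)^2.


(D/200)^2 = (19.6/200)^2 = 0.098^2 = 0.009604
Individual BA = 3.141593 * 0.009604 = 0.0301719 m^2
Stand BA = 486 * 0.0301719 = 14.6635 ≈ 14.66 m^2/ha

14.66 m^2/ha


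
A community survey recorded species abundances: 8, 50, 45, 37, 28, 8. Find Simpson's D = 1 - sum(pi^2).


Total N = 8 + 50 + 45 + 37 + 28 + 8 = 176
Per-species terms:
  p = 8/176 = 0.045455; p^2 = 0.045455^2 = 0.002066
  p = 50/176 = 0.284091; p^2 = 0.284091^2 = 0.080708
  p = 45/176 = 0.255682; p^2 = 0.255682^2 = 0.065373
  p = 37/176 = 0.210227; p^2 = 0.210227^2 = 0.044195
  p = 28/176 = 0.159091; p^2 = 0.159091^2 = 0.025310
  p = 8/176 = 0.045455; p^2 = 0.045455^2 = 0.002066
sum(p^2) = 0.002066 + 0.080708 + 0.065373 + 0.044195 + 0.025310 + 0.002066 = 0.219718
D = 1 - 0.219718 = 0.780282 ≈ 0.7803

0.7803


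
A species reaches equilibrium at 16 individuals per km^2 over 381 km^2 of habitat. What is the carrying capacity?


K = 16 * 381 = 6096 individuals

6096 individuals


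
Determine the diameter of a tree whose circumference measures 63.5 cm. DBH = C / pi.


DBH = C / pi = 63.5 / 3.141593 = 20.2127 ≈ 20.21 cm

20.21 cm


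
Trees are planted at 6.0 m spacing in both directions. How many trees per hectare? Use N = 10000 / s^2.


N = 10000 / 6.0^2 = 10000 / 36 = 277.778 ≈ 278 trees/ha

278 trees/ha


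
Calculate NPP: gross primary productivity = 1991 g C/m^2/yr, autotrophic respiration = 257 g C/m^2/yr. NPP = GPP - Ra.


NPP = GPP - Ra = 1991 - 257 = 1734 g C/m^2/yr

1734 g C/m^2/yr


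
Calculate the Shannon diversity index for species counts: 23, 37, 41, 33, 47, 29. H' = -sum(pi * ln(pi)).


Total N = 23 + 37 + 41 + 33 + 47 + 29 = 210
Per-species terms:
  p = 23/210 = 0.109524; ln(p) = -2.211612; p*ln(p) = 0.109524 * (-2.211612) = -0.242225
  p = 37/210 = 0.176190; ln(p) = -1.736192; p*ln(p) = 0.176190 * (-1.736192) = -0.305900
  p = 41/210 = 0.195238; ln(p) = -1.633536; p*ln(p) = 0.195238 * (-1.633536) = -0.318928
  p = 33/210 = 0.157143; ln(p) = -1.850599; p*ln(p) = 0.157143 * (-1.850599) = -0.290809
  p = 47/210 = 0.223810; ln(p) = -1.496958; p*ln(p) = 0.223810 * (-1.496958) = -0.335034
  p = 29/210 = 0.138095; ln(p) = -1.979813; p*ln(p) = 0.138095 * (-1.979813) = -0.273402
sum(p*ln(p)) = (-0.242225) + (-0.305900) + (-0.318928) + (-0.290809) + (-0.335034) + (-0.273402) = -1.766298
H' = -(-1.766298) = 1.766298 ≈ 1.7663

1.7663


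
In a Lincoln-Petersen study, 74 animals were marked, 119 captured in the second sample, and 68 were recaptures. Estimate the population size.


N = M * C / R = 74 * 119 / 68 = 8806 / 68 = 129.50 ≈ 130

130 individuals


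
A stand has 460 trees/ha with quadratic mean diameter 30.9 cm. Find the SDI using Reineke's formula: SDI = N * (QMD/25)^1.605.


QMD/25 = 30.9/25 = 1.236
(1.236)^1.605 = exp(1.605 * ln(1.236)) = exp(1.605 * 0.211880) = exp(0.340067) = 1.40504
SDI = 460 * 1.40504 = 646.318 ≈ 646

646


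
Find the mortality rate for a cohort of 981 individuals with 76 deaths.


Mortality rate = 76 / 981 = 0.077472 ≈ 0.0775

0.0775


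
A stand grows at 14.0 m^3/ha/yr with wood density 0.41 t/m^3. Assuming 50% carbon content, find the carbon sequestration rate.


C = 14.0 * 0.41 * 0.5 = 2.87 t C/ha/yr

2.87 t C/ha/yr


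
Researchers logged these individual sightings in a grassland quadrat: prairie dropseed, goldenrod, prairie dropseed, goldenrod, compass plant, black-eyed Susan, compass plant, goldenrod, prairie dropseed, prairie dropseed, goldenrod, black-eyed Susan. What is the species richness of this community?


Total individuals logged = 12
Distinct species (count of individuals): prairie dropseed (4), goldenrod (4), compass plant (2), black-eyed Susan (2)
Species richness = number of distinct species = 4

4


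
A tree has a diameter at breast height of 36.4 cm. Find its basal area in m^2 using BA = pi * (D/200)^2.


D/200 = 36.4/200 = 0.182 m
(D/200)^2 = 0.182^2 = 0.033124
BA = 3.141593 * 0.033124 = 0.104062 ≈ 0.1041 m^2

0.1041 m^2


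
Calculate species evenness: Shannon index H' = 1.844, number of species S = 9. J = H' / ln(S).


ln(9) = 2.19722
J = H' / ln(S) = 1.844 / 2.19722 = 0.839242 ≈ 0.8392

0.8392


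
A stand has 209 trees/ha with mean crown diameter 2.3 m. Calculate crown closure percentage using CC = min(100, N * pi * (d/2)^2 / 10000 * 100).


(d/2)^2 = (2.3/2)^2 = 1.15^2 = 1.3225
Crown area = 3.141593 * 1.3225 = 4.15476 m^2
N * area / 10000 * 100 = 209 * 4.15476 / 10000 * 100 = 8.68345
CC = min(100, 8.68345) = 8.68345 ≈ 8.7%

8.7%


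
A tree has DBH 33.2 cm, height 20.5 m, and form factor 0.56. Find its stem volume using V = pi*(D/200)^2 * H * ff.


(D/200)^2 = (33.2/200)^2 = 0.166^2 = 0.027556
BA = 3.141593 * 0.027556 = 0.0865697 m^2
V = 0.0865697 * 20.5 * 0.56 = 0.993820 ≈ 0.994 m^3

0.994 m^3


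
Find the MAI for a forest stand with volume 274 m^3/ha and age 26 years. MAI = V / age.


MAI = 274 / 26 = 10.5385 ≈ 10.54 m^3/ha/yr

10.54 m^3/ha/yr


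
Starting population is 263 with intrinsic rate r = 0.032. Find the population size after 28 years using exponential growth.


r*t = 0.032 * 28 = 0.896
exp(0.896) = 2.44978
N = 263 * 2.44978 = 644.292 ≈ 644

644


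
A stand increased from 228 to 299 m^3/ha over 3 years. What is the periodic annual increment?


PAI = (V2 - V1) / period = (299 - 228) / 3 = 71 / 3 = 23.6667 ≈ 23.67 m^3/ha/yr

23.67 m^3/ha/yr


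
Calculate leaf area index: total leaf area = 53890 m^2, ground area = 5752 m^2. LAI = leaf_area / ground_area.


LAI = 53890 / 5752 = 9.3689 ≈ 9.37

9.37


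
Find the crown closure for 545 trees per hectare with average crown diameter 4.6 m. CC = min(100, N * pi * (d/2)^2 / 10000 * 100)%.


(d/2)^2 = (4.6/2)^2 = 2.3^2 = 5.29
Crown area = 3.141593 * 5.29 = 16.6190 m^2
N * area / 10000 * 100 = 545 * 16.6190 / 10000 * 100 = 90.5736
CC = min(100, 90.5736) = 90.5736 ≈ 90.6%

90.6%


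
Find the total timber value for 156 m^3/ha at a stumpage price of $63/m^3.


Value = 156 * 63 = $9828/ha

$9828/ha


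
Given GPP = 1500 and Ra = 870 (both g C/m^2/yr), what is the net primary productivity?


NPP = GPP - Ra = 1500 - 870 = 630 g C/m^2/yr

630 g C/m^2/yr


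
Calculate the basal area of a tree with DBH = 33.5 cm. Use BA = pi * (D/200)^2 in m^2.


D/200 = 33.5/200 = 0.1675 m
(D/200)^2 = 0.1675^2 = 0.02805625
BA = 3.141593 * 0.02805625 = 0.0881413 ≈ 0.0881 m^2

0.0881 m^2


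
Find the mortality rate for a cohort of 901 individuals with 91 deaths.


Mortality rate = 91 / 901 = 0.100999 ≈ 0.1010

0.1010


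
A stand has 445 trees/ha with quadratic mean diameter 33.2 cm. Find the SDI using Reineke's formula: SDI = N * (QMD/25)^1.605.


QMD/25 = 33.2/25 = 1.328
(1.328)^1.605 = exp(1.605 * ln(1.328)) = exp(1.605 * 0.283674) = exp(0.455297) = 1.57664
SDI = 445 * 1.57664 = 701.605 ≈ 702

702


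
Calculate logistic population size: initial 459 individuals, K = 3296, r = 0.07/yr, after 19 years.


(K - N0)/N0 = (3296 - 459)/459 = 2837/459 = 6.18083
r*t = 0.07 * 19 = 1.33; exp(-1.33) = 0.264477
6.18083 * 0.264477 = 1.63469
1 + 1.63469 = 2.63469
N = 3296 / 2.63469 = 1251.00 ≈ 1251

1251


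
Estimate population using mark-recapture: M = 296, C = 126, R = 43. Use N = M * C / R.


N = M * C / R = 296 * 126 / 43 = 37296 / 43 = 867.35 ≈ 867

867 individuals


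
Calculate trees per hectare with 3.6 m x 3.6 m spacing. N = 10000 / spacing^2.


N = 10000 / 3.6^2 = 10000 / 12.96 = 771.605 ≈ 772 trees/ha

772 trees/ha


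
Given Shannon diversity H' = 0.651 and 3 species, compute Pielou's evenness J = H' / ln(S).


ln(3) = 1.09861
J = H' / ln(S) = 0.651 / 1.09861 = 0.592567 ≈ 0.5926

0.5926


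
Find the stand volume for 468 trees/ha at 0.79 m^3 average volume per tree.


V_stand = 468 * 0.79 = 369.72 ≈ 369.7 m^3/ha

369.7 m^3/ha


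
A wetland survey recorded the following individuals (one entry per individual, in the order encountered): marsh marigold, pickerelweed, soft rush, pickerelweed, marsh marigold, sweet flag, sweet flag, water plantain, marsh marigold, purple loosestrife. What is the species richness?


Total individuals logged = 10
Distinct species (count of individuals): marsh marigold (3), pickerelweed (2), soft rush (1), sweet flag (2), water plantain (1), purple loosestrife (1)
Species richness = number of distinct species = 6

6


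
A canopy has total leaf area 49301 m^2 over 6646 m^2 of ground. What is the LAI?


LAI = 49301 / 6646 = 7.4181 ≈ 7.42

7.42


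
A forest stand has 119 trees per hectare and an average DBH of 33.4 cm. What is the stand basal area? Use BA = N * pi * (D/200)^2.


(D/200)^2 = (33.4/200)^2 = 0.167^2 = 0.027889
Individual BA = 3.141593 * 0.027889 = 0.0876159 m^2
Stand BA = 119 * 0.0876159 = 10.4263 ≈ 10.43 m^2/ha

10.43 m^2/ha


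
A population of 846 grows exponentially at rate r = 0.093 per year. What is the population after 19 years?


r*t = 0.093 * 19 = 1.767
exp(1.767) = 5.85327
N = 846 * 5.85327 = 4951.87 ≈ 4952

4952


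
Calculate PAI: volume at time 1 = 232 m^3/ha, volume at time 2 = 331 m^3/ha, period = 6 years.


PAI = (V2 - V1) / period = (331 - 232) / 6 = 99 / 6 = 16.50 m^3/ha/yr

16.50 m^3/ha/yr


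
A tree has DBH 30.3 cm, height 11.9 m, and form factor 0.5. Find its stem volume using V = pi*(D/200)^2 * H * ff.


(D/200)^2 = (30.3/200)^2 = 0.1515^2 = 0.02295225
BA = 3.141593 * 0.02295225 = 0.0721066 m^2
V = 0.0721066 * 11.9 * 0.5 = 0.429034 ≈ 0.429 m^3

0.429 m^3


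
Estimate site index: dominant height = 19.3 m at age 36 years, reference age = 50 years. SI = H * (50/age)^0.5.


50/36 = 1.38889
(1.38889)^0.5 = 1.17851
SI = 19.3 * 1.17851 = 22.7452 ≈ 22.7 m

22.7 m


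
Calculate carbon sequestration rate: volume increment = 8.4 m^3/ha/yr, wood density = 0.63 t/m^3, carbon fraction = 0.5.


C = 8.4 * 0.63 * 0.5 = 2.646 ≈ 2.65 t C/ha/yr

2.65 t C/ha/yr


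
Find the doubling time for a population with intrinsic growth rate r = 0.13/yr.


td = ln(2) / 0.13 = 0.693147 / 0.13 = 5.33190 ≈ 5.3 years

5.3 years


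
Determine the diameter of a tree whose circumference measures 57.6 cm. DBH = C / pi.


DBH = C / pi = 57.6 / 3.141593 = 18.3346 ≈ 18.33 cm

18.33 cm


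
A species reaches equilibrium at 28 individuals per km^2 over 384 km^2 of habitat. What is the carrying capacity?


K = 28 * 384 = 10752 individuals

10752 individuals


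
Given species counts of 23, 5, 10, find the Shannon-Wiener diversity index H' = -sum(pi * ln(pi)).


Total N = 23 + 5 + 10 = 38
Per-species terms:
  p = 23/38 = 0.605263; ln(p) = -0.502092; p*ln(p) = 0.605263 * (-0.502092) = -0.303898
  p = 5/38 = 0.131579; ln(p) = -2.028148; p*ln(p) = 0.131579 * (-2.028148) = -0.266862
  p = 10/38 = 0.263158; ln(p) = -1.335001; p*ln(p) = 0.263158 * (-1.335001) = -0.351316
sum(p*ln(p)) = (-0.303898) + (-0.266862) + (-0.351316) = -0.922076
H' = -(-0.922076) = 0.922076 ≈ 0.9221

0.9221


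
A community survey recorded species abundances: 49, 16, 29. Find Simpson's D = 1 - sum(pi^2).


Total N = 49 + 16 + 29 = 94
Per-species terms:
  p = 49/94 = 0.521277; p^2 = 0.521277^2 = 0.271730
  p = 16/94 = 0.170213; p^2 = 0.170213^2 = 0.028972
  p = 29/94 = 0.308511; p^2 = 0.308511^2 = 0.095179
sum(p^2) = 0.271730 + 0.028972 + 0.095179 = 0.395881
D = 1 - 0.395881 = 0.604119 ≈ 0.6041

0.6041


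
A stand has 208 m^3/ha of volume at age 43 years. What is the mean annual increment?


MAI = 208 / 43 = 4.8372 ≈ 4.84 m^3/ha/yr

4.84 m^3/ha/yr


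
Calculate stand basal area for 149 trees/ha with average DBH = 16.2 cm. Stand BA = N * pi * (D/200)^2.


(D/200)^2 = (16.2/200)^2 = 0.081^2 = 0.006561
Individual BA = 3.141593 * 0.006561 = 0.0206120 m^2
Stand BA = 149 * 0.0206120 = 3.07119 ≈ 3.07 m^2/ha

3.07 m^2/ha


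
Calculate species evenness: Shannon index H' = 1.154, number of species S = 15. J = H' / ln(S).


ln(15) = 2.70805
J = H' / ln(S) = 1.154 / 2.70805 = 0.426137 ≈ 0.4261

0.4261


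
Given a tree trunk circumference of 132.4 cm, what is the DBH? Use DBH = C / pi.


DBH = C / pi = 132.4 / 3.141593 = 42.1442 ≈ 42.14 cm

42.14 cm


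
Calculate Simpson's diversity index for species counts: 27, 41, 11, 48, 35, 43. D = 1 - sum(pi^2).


Total N = 27 + 41 + 11 + 48 + 35 + 43 = 205
Per-species terms:
  p = 27/205 = 0.131707; p^2 = 0.131707^2 = 0.017347
  p = 41/205 = 0.200000; p^2 = 0.200000^2 = 0.040000
  p = 11/205 = 0.053659; p^2 = 0.053659^2 = 0.002879
  p = 48/205 = 0.234146; p^2 = 0.234146^2 = 0.054824
  p = 35/205 = 0.170732; p^2 = 0.170732^2 = 0.029149
  p = 43/205 = 0.209756; p^2 = 0.209756^2 = 0.043998
sum(p^2) = 0.017347 + 0.040000 + 0.002879 + 0.054824 + 0.029149 + 0.043998 = 0.188197
D = 1 - 0.188197 = 0.811803 ≈ 0.8118

0.8118


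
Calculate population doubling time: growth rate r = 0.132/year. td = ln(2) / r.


td = ln(2) / 0.132 = 0.693147 / 0.132 = 5.25111 ≈ 5.3 years

5.3 years


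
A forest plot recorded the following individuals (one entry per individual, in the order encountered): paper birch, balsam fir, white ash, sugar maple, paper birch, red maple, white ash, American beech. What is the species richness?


Total individuals logged = 8
Distinct species (count of individuals): paper birch (2), balsam fir (1), white ash (2), sugar maple (1), red maple (1), American beech (1)
Species richness = number of distinct species = 6

6


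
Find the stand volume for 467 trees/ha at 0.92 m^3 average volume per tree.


V_stand = 467 * 0.92 = 429.64 ≈ 429.6 m^3/ha

429.6 m^3/ha


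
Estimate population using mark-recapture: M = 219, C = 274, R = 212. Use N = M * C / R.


N = M * C / R = 219 * 274 / 212 = 60006 / 212 = 283.05 ≈ 283

283 individuals


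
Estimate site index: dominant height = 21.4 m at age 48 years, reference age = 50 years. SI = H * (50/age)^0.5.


50/48 = 1.04167
(1.04167)^0.5 = 1.02062
SI = 21.4 * 1.02062 = 21.8413 ≈ 21.8 m

21.8 m


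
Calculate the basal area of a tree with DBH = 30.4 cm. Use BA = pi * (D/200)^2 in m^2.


D/200 = 30.4/200 = 0.152 m
(D/200)^2 = 0.152^2 = 0.023104
BA = 3.141593 * 0.023104 = 0.0725834 ≈ 0.0726 m^2

0.0726 m^2


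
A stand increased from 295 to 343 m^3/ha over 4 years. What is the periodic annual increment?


PAI = (V2 - V1) / period = (343 - 295) / 4 = 48 / 4 = 12.00 m^3/ha/yr

12.00 m^3/ha/yr


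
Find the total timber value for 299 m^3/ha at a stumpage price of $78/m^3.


Value = 299 * 78 = $23322/ha

$23322/ha


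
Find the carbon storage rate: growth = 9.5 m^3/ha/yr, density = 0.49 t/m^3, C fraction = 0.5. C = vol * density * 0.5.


C = 9.5 * 0.49 * 0.5 = 2.3275 ≈ 2.33 t C/ha/yr

2.33 t C/ha/yr


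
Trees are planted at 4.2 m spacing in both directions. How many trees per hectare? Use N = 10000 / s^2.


N = 10000 / 4.2^2 = 10000 / 17.64 = 566.893 ≈ 567 trees/ha

567 trees/ha


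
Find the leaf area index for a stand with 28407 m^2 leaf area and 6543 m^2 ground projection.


LAI = 28407 / 6543 = 4.3416 ≈ 4.34

4.34


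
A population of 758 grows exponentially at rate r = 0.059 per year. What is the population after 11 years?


r*t = 0.059 * 11 = 0.649
exp(0.649) = 1.91363
N = 758 * 1.91363 = 1450.53 ≈ 1451

1451


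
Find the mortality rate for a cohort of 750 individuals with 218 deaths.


Mortality rate = 218 / 750 = 0.290667 ≈ 0.2907

0.2907


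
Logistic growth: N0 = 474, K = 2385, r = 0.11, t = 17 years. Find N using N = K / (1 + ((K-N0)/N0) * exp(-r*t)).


(K - N0)/N0 = (2385 - 474)/474 = 1911/474 = 4.03165
r*t = 0.11 * 17 = 1.87; exp(-1.87) = 0.154124
4.03165 * 0.154124 = 0.621374
1 + 0.621374 = 1.62137
N = 2385 / 1.62137 = 1470.98 ≈ 1471

1471


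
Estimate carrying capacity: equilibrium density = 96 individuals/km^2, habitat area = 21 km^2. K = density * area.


K = 96 * 21 = 2016 individuals

2016 individuals


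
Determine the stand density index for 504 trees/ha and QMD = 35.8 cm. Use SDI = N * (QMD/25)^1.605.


QMD/25 = 35.8/25 = 1.432
(1.432)^1.605 = exp(1.605 * ln(1.432)) = exp(1.605 * 0.359072) = exp(0.576311) = 1.77946
SDI = 504 * 1.77946 = 896.848 ≈ 897

897


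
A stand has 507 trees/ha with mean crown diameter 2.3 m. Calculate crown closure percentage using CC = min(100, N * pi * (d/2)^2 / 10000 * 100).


(d/2)^2 = (2.3/2)^2 = 1.15^2 = 1.3225
Crown area = 3.141593 * 1.3225 = 4.15476 m^2
N * area / 10000 * 100 = 507 * 4.15476 / 10000 * 100 = 21.0646
CC = min(100, 21.0646) = 21.0646 ≈ 21.1%

21.1%


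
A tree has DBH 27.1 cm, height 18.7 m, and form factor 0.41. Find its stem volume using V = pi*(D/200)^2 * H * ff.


(D/200)^2 = (27.1/200)^2 = 0.1355^2 = 0.01836025
BA = 3.141593 * 0.01836025 = 0.0576804 m^2
V = 0.0576804 * 18.7 * 0.41 = 0.442236 ≈ 0.442 m^3

0.442 m^3


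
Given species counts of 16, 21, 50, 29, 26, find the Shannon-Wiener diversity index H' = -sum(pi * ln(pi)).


Total N = 16 + 21 + 50 + 29 + 26 = 142
Per-species terms:
  p = 16/142 = 0.112676; ln(p) = -2.183239; p*ln(p) = 0.112676 * (-2.183239) = -0.245999
  p = 21/142 = 0.147887; ln(p) = -1.911307; p*ln(p) = 0.147887 * (-1.911307) = -0.282657
  p = 50/142 = 0.352113; ln(p) = -1.043803; p*ln(p) = 0.352113 * (-1.043803) = -0.367537
  p = 29/142 = 0.204225; ln(p) = -1.588533; p*ln(p) = 0.204225 * (-1.588533) = -0.324418
  p = 26/142 = 0.183099; ln(p) = -1.697728; p*ln(p) = 0.183099 * (-1.697728) = -0.310852
sum(p*ln(p)) = (-0.245999) + (-0.282657) + (-0.367537) + (-0.324418) + (-0.310852) = -1.531463
H' = -(-1.531463) = 1.531463 ≈ 1.5315

1.5315


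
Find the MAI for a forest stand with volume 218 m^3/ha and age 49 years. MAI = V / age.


MAI = 218 / 49 = 4.4490 ≈ 4.45 m^3/ha/yr

4.45 m^3/ha/yr


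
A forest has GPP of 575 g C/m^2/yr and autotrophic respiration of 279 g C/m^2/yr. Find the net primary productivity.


NPP = GPP - Ra = 575 - 279 = 296 g C/m^2/yr

296 g C/m^2/yr


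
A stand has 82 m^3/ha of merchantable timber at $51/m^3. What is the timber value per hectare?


Value = 82 * 51 = $4182/ha

$4182/ha


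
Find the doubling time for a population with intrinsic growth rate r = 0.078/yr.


td = ln(2) / 0.078 = 0.693147 / 0.078 = 8.88650 ≈ 8.9 years

8.9 years


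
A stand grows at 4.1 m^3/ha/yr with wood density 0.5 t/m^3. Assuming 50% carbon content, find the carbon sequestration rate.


C = 4.1 * 0.5 * 0.5 = 1.025 ≈ 1.03 t C/ha/yr

1.03 t C/ha/yr


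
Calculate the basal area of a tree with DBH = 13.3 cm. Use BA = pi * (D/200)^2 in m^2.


D/200 = 13.3/200 = 0.0665 m
(D/200)^2 = 0.0665^2 = 0.00442225
BA = 3.141593 * 0.00442225 = 0.0138929 ≈ 0.0139 m^2

0.0139 m^2


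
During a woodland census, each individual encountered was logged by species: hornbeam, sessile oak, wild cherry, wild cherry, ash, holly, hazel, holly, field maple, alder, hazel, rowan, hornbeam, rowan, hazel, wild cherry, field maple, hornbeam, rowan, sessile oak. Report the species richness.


Total individuals logged = 20
Distinct species (count of individuals): hornbeam (3), sessile oak (2), wild cherry (3), ash (1), holly (2), hazel (3), field maple (2), alder (1), rowan (3)
Species richness = number of distinct species = 9

9


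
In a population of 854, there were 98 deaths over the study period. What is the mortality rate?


Mortality rate = 98 / 854 = 0.114754 ≈ 0.1148

0.1148


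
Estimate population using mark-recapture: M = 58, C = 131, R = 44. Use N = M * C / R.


N = M * C / R = 58 * 131 / 44 = 7598 / 44 = 172.68 ≈ 173

173 individuals


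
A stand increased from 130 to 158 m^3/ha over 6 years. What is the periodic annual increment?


PAI = (V2 - V1) / period = (158 - 130) / 6 = 28 / 6 = 4.6667 ≈ 4.67 m^3/ha/yr

4.67 m^3/ha/yr


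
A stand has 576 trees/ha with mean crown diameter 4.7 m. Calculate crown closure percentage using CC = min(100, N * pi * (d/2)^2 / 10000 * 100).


(d/2)^2 = (4.7/2)^2 = 2.35^2 = 5.5225
Crown area = 3.141593 * 5.5225 = 17.3494 m^2
N * area / 10000 * 100 = 576 * 17.3494 / 10000 * 100 = 99.9325
CC = min(100, 99.9325) = 99.9325 ≈ 99.9%

99.9%


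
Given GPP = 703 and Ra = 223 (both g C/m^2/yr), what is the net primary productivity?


NPP = GPP - Ra = 703 - 223 = 480 g C/m^2/yr

480 g C/m^2/yr


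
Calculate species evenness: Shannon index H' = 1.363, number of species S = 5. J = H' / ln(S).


ln(5) = 1.60944
J = H' / ln(S) = 1.363 / 1.60944 = 0.846878 ≈ 0.8469

0.8469


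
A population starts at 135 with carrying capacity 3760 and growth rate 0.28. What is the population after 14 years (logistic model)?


(K - N0)/N0 = (3760 - 135)/135 = 3625/135 = 26.8519
r*t = 0.28 * 14 = 3.92; exp(-3.92) = 0.0198411
26.8519 * 0.0198411 = 0.532771
1 + 0.532771 = 1.53277
N = 3760 / 1.53277 = 2453.08 ≈ 2453

2453


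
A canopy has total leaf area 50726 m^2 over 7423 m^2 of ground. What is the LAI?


LAI = 50726 / 7423 = 6.8336 ≈ 6.83

6.83


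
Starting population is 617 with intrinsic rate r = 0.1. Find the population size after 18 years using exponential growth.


r*t = 0.1 * 18 = 1.8
exp(1.8) = 6.04965
N = 617 * 6.04965 = 3732.63 ≈ 3733

3733


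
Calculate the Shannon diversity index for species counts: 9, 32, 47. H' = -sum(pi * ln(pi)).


Total N = 9 + 32 + 47 = 88
Per-species terms:
  p = 9/88 = 0.102273; ln(p) = -2.280110; p*ln(p) = 0.102273 * (-2.280110) = -0.233194
  p = 32/88 = 0.363636; ln(p) = -1.011602; p*ln(p) = 0.363636 * (-1.011602) = -0.367855
  p = 47/88 = 0.534091; ln(p) = -0.627189; p*ln(p) = 0.534091 * (-0.627189) = -0.334976
sum(p*ln(p)) = (-0.233194) + (-0.367855) + (-0.334976) = -0.936025
H' = -(-0.936025) = 0.936025 ≈ 0.9360

0.9360


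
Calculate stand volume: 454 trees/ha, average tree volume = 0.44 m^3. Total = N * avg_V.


V_stand = 454 * 0.44 = 199.76 ≈ 199.8 m^3/ha

199.8 m^3/ha


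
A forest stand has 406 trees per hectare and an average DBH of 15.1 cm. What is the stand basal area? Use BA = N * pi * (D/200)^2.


(D/200)^2 = (15.1/200)^2 = 0.0755^2 = 0.00570025
Individual BA = 3.141593 * 0.00570025 = 0.0179079 m^2
Stand BA = 406 * 0.0179079 = 7.27061 ≈ 7.27 m^2/ha

7.27 m^2/ha


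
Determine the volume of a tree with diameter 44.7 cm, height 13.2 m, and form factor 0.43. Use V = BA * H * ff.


(D/200)^2 = (44.7/200)^2 = 0.2235^2 = 0.04995225
BA = 3.141593 * 0.04995225 = 0.156930 m^2
V = 0.156930 * 13.2 * 0.43 = 0.890735 ≈ 0.891 m^3

0.891 m^3


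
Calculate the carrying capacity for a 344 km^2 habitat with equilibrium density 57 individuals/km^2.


K = 57 * 344 = 19608 individuals

19608 individuals


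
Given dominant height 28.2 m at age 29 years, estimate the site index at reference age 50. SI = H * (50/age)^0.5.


50/29 = 1.72414
(1.72414)^0.5 = 1.31307
SI = 28.2 * 1.31307 = 37.0286 ≈ 37.0 m

37.0 m


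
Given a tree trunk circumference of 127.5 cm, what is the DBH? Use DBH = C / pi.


DBH = C / pi = 127.5 / 3.141593 = 40.5845 ≈ 40.58 cm

40.58 cm


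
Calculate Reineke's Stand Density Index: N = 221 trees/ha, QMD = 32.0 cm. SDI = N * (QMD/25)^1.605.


QMD/25 = 32.0/25 = 1.28
(1.28)^1.605 = exp(1.605 * ln(1.28)) = exp(1.605 * 0.246860) = exp(0.396210) = 1.48618
SDI = 221 * 1.48618 = 328.446 ≈ 328

328


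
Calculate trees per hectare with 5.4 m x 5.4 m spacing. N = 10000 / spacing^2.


N = 10000 / 5.4^2 = 10000 / 29.16 = 342.936 ≈ 343 trees/ha

343 trees/ha


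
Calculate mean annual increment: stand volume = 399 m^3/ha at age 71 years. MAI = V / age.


MAI = 399 / 71 = 5.6197 ≈ 5.62 m^3/ha/yr

5.62 m^3/ha/yr


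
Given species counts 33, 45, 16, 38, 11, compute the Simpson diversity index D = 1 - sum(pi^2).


Total N = 33 + 45 + 16 + 38 + 11 = 143
Per-species terms:
  p = 33/143 = 0.230769; p^2 = 0.230769^2 = 0.053254
  p = 45/143 = 0.314685; p^2 = 0.314685^2 = 0.099027
  p = 16/143 = 0.111888; p^2 = 0.111888^2 = 0.012519
  p = 38/143 = 0.265734; p^2 = 0.265734^2 = 0.070615
  p = 11/143 = 0.076923; p^2 = 0.076923^2 = 0.005917
sum(p^2) = 0.053254 + 0.099027 + 0.012519 + 0.070615 + 0.005917 = 0.241332
D = 1 - 0.241332 = 0.758668 ≈ 0.7587

0.7587


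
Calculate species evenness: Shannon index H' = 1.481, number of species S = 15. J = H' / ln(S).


ln(15) = 2.70805
J = H' / ln(S) = 1.481 / 2.70805 = 0.546888 ≈ 0.5469

0.5469


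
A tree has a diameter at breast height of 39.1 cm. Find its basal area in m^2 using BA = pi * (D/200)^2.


D/200 = 39.1/200 = 0.1955 m
(D/200)^2 = 0.1955^2 = 0.03822025
BA = 3.141593 * 0.03822025 = 0.120072 ≈ 0.1201 m^2

0.1201 m^2


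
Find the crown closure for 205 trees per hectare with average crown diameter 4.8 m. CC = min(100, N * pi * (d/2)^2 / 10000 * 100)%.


(d/2)^2 = (4.8/2)^2 = 2.4^2 = 5.76
Crown area = 3.141593 * 5.76 = 18.0956 m^2
N * area / 10000 * 100 = 205 * 18.0956 / 10000 * 100 = 37.0960
CC = min(100, 37.0960) = 37.0960 ≈ 37.1%

37.1%


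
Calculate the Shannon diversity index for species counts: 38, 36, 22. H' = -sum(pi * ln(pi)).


Total N = 38 + 36 + 22 = 96
Per-species terms:
  p = 38/96 = 0.395833; ln(p) = -0.926763; p*ln(p) = 0.395833 * (-0.926763) = -0.366843
  p = 36/96 = 0.375000; ln(p) = -0.980829; p*ln(p) = 0.375000 * (-0.980829) = -0.367811
  p = 22/96 = 0.229167; ln(p) = -1.473304; p*ln(p) = 0.229167 * (-1.473304) = -0.337633
sum(p*ln(p)) = (-0.366843) + (-0.367811) + (-0.337633) = -1.072287
H' = -(-1.072287) = 1.072287 ≈ 1.0723

1.0723


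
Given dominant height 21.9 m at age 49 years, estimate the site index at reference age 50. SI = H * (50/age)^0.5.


50/49 = 1.02041
(1.02041)^0.5 = 1.01015
SI = 21.9 * 1.01015 = 22.1223 ≈ 22.1 m

22.1 m


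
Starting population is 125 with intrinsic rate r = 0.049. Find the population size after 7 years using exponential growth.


r*t = 0.049 * 7 = 0.343
exp(0.343) = 1.40917
N = 125 * 1.40917 = 176.146 ≈ 176

176


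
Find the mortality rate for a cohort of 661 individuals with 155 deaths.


Mortality rate = 155 / 661 = 0.234493 ≈ 0.2345

0.2345


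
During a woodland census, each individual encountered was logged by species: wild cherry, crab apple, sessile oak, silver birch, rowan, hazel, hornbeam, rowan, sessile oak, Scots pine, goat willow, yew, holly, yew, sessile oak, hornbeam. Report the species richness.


Total individuals logged = 16
Distinct species (count of individuals): wild cherry (1), crab apple (1), sessile oak (3), silver birch (1), rowan (2), hazel (1), hornbeam (2), Scots pine (1), goat willow (1), yew (2), holly (1)
Species richness = number of distinct species = 11

11


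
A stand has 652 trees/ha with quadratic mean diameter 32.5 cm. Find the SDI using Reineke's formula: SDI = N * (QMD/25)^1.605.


QMD/25 = 32.5/25 = 1.3
(1.3)^1.605 = exp(1.605 * ln(1.3)) = exp(1.605 * 0.262364) = exp(0.421094) = 1.52363
SDI = 652 * 1.52363 = 993.407 ≈ 993

993


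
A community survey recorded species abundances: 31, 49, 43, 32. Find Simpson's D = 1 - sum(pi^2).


Total N = 31 + 49 + 43 + 32 = 155
Per-species terms:
  p = 31/155 = 0.200000; p^2 = 0.200000^2 = 0.040000
  p = 49/155 = 0.316129; p^2 = 0.316129^2 = 0.099938
  p = 43/155 = 0.277419; p^2 = 0.277419^2 = 0.076961
  p = 32/155 = 0.206452; p^2 = 0.206452^2 = 0.042622
sum(p^2) = 0.040000 + 0.099938 + 0.076961 + 0.042622 = 0.259521
D = 1 - 0.259521 = 0.740479 ≈ 0.7405

0.7405


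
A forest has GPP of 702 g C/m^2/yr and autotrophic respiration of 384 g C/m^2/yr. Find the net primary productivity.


NPP = GPP - Ra = 702 - 384 = 318 g C/m^2/yr

318 g C/m^2/yr


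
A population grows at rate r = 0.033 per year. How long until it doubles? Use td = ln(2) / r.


td = ln(2) / 0.033 = 0.693147 / 0.033 = 21.0045 ≈ 21.0 years

21.0 years


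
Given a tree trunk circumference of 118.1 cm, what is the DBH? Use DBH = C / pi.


DBH = C / pi = 118.1 / 3.141593 = 37.5924 ≈ 37.59 cm

37.59 cm


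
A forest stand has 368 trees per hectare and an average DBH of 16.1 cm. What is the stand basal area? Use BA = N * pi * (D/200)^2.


(D/200)^2 = (16.1/200)^2 = 0.0805^2 = 0.00648025
Individual BA = 3.141593 * 0.00648025 = 0.0203583 m^2
Stand BA = 368 * 0.0203583 = 7.49185 ≈ 7.49 m^2/ha

7.49 m^2/ha


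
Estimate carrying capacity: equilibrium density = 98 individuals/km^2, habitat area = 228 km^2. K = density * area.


K = 98 * 228 = 22344 individuals

22344 individuals


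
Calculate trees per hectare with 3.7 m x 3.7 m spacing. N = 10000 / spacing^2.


N = 10000 / 3.7^2 = 10000 / 13.69 = 730.460 ≈ 730 trees/ha

730 trees/ha


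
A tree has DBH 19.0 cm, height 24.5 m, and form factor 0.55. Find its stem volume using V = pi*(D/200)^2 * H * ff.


(D/200)^2 = (19.0/200)^2 = 0.095^2 = 0.009025
BA = 3.141593 * 0.009025 = 0.0283529 m^2
V = 0.0283529 * 24.5 * 0.55 = 0.382055 ≈ 0.382 m^3

0.382 m^3


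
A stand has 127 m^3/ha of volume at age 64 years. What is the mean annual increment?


MAI = 127 / 64 = 1.9844 ≈ 1.98 m^3/ha/yr

1.98 m^3/ha/yr


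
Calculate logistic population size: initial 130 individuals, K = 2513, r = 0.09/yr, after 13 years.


(K - N0)/N0 = (2513 - 130)/130 = 2383/130 = 18.3308
r*t = 0.09 * 13 = 1.17; exp(-1.17) = 0.310367
18.3308 * 0.310367 = 5.68928
1 + 5.68928 = 6.68928
N = 2513 / 6.68928 = 375.676 ≈ 376

376


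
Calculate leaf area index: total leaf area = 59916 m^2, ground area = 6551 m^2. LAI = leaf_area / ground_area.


LAI = 59916 / 6551 = 9.1461 ≈ 9.15

9.15


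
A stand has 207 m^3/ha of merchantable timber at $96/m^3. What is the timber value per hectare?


Value = 207 * 96 = $19872/ha

$19872/ha


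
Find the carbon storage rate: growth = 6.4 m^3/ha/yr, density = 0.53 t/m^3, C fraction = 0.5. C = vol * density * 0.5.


C = 6.4 * 0.53 * 0.5 = 1.696 ≈ 1.70 t C/ha/yr

1.70 t C/ha/yr


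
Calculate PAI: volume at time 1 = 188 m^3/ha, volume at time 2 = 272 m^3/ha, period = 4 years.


PAI = (V2 - V1) / period = (272 - 188) / 4 = 84 / 4 = 21.00 m^3/ha/yr

21.00 m^3/ha/yr


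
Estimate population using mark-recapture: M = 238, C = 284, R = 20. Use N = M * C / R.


N = M * C / R = 238 * 284 / 20 = 67592 / 20 = 3379.60 ≈ 3380

3380 individuals


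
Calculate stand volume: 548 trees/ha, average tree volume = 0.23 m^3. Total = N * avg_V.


V_stand = 548 * 0.23 = 126.04 ≈ 126.0 m^3/ha

126.0 m^3/ha


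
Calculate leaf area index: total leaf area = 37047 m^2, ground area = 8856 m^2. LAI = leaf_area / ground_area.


LAI = 37047 / 8856 = 4.1833 ≈ 4.18

4.18


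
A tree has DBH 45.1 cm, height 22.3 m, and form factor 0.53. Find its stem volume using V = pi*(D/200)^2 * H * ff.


(D/200)^2 = (45.1/200)^2 = 0.2255^2 = 0.05085025
BA = 3.141593 * 0.05085025 = 0.159751 m^2
V = 0.159751 * 22.3 * 0.53 = 1.88810 ≈ 1.888 m^3

1.888 m^3


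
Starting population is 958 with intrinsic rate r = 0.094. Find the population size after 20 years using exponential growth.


r*t = 0.094 * 20 = 1.88
exp(1.88) = 6.55350
N = 958 * 6.55350 = 6278.25 ≈ 6278

6278


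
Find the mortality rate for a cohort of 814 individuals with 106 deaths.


Mortality rate = 106 / 814 = 0.130221 ≈ 0.1302

0.1302
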